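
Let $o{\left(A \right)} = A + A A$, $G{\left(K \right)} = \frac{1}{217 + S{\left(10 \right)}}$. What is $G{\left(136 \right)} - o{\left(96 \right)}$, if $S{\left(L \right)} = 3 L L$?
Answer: $- \frac{4814303}{517} \approx -9312.0$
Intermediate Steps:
$S{\left(L \right)} = 3 L^{2}$
$G{\left(K \right)} = \frac{1}{517}$ ($G{\left(K \right)} = \frac{1}{217 + 3 \cdot 10^{2}} = \frac{1}{217 + 3 \cdot 100} = \frac{1}{217 + 300} = \frac{1}{517}$)
$o{\left(A \right)} = A + A^{2}$
$G{\left(136 \right)} - o{\left(96 \right)} = \frac{1}{517} - 96 \left(1 + 96\right) = \frac{1}{517} - 96 \cdot 97 = \frac{1}{517} - 9312 = - \frac{4814303}{517}$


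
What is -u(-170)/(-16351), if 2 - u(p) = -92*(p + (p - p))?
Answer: -15638/16351 ≈ -0.95639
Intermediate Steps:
u(p) = 2 + 92*p (u(p) = 2 - (-92)*(p + (p - p)) = 2 - (-92)*(p + 0) = 2 - (-92)*p = 2 + 92*p)
-u(-170)/(-16351) = -(2 + 92*(-170))/(-16351) = -(2 - 15640)*(-1/16351) = -1*(-15638)*(-1/16351) = 15638*(-1/16351) = -15638/16351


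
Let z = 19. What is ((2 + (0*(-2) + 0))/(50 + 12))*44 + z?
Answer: 633/31 ≈ 20.419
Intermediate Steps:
((2 + (0*(-2) + 0))/(50 + 12))*44 + z = ((2 + (0*(-2) + 0))/(50 + 12))*44 + 19 = ((2 + (0 + 0))/62)*44 + 19 = ((2 + 0)*(1/62))*44 + 19 = (2*(1/62))*44 + 19 = (1/31)*44 + 19 = 44/31 + 19 = 633/31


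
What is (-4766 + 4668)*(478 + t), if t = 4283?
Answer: -466578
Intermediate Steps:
(-4766 + 4668)*(478 + t) = (-4766 + 4668)*(478 + 4283) = -98*4761 = -466578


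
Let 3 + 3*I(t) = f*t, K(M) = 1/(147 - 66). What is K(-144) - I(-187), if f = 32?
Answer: 161650/81 ≈ 1995.7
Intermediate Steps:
K(M) = 1/81
I(t) = -1 + 32*t/3 (I(t) = -1 + (32*t)/3 = -1 + 32*t/3)
K(-144) - I(-187) = 1/81 - (-1 + (32/3)*(-187)) = 1/81 - (-1 - 5984/3) = 1/81 - 1*(-5987/3) = 1/81 + 5987/3 = 161650/81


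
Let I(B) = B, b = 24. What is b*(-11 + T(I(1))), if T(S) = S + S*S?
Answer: -216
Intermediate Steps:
T(S) = S + S²
b*(-11 + T(I(1))) = 24*(-11 + 1*(1 + 1)) = 24*(-11 + 1*2) = 24*(-11 + 2) = 24*(-9) = -216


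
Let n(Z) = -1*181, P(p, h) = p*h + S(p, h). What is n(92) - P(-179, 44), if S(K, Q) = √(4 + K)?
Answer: 7695 - 5*I*√7 ≈ 7695.0 - 13.229*I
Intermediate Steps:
P(p, h) = √(4 + p) + h*p (P(p, h) = p*h + √(4 + p) = h*p + √(4 + p) = √(4 + p) + h*p)
n(Z) = -181
n(92) - P(-179, 44) = -181 - (√(4 - 179) + 44*(-179)) = -181 - (√(-175) - 7876) = -181 - (5*I*√7 - 7876) = -181 - (-7876 + 5*I*√7) = -181 + (7876 - 5*I*√7) = 7695 - 5*I*√7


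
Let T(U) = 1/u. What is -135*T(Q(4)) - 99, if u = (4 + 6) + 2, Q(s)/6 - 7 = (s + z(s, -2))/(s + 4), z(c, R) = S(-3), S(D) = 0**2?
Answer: -441/4 ≈ -110.25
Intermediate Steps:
S(D) = 0
z(c, R) = 0
Q(s) = 42 + 6*s/(4 + s) (Q(s) = 42 + 6*((s + 0)/(s + 4)) = 42 + 6*(s/(4 + s)) = 42 + 6*s/(4 + s))
u = 12 (u = 10 + 2 = 12)
T(U) = 1/12
-135*T(Q(4)) - 99 = -135*1/12 - 99 = -45/4 - 99 = -441/4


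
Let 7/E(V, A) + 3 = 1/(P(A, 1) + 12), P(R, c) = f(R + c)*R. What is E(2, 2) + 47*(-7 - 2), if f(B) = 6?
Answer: -30201/71 ≈ -425.37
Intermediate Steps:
P(R, c) = 6*R
E(V, A) = 7/(-3 + 1/(12 + 6*A)) (E(V, A) = 7/(-3 + 1/(6*A + 12)) = 7/(-3 + 1/(12 + 6*A)))
E(2, 2) + 47*(-7 - 2) = 42*(-2 - 1*2)/(35 + 18*2) + 47*(-7 - 2) = 42*(-2 - 2)/(35 + 36) + 47*(-9) = 42*(-4)/71 - 423 = 42*(1/71)*(-4) - 423 = -168/71 - 423 = -30201/71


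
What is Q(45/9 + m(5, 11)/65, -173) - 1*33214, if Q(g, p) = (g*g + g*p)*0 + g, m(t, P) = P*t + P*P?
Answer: -2158409/65 ≈ -33206.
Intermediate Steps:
m(t, P) = P² + P*t (m(t, P) = P*t + P² = P² + P*t)
Q(g, p) = g (Q(g, p) = (g² + g*p)*0 + g = 0 + g = g)
Q(45/9 + m(5, 11)/65, -173) - 1*33214 = (45/9 + (11*(11 + 5))/65) - 1*33214 = (45*(⅑) + (11*16)*(1/65)) - 33214 = (5 + 176*(1/65)) - 33214 = (5 + 176/65) - 33214 = 501/65 - 33214 = -2158409/65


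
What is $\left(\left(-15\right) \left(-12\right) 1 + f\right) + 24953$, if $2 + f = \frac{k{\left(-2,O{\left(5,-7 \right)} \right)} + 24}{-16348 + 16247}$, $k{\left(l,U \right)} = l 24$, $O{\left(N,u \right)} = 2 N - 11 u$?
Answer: $\frac{2538255}{101} \approx 25131.0$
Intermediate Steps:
$O{\left(N,u \right)} = - 11 u + 2 N$
$k{\left(l,U \right)} = 24 l$
$f = - \frac{178}{101}$ ($f = -2 + \frac{24 \left(-2\right) + 24}{-16348 + 16247} = -2 + \frac{-48 + 24}{-101} = -2 - - \frac{24}{101} = -2 + \frac{24}{101} = - \frac{178}{101} \approx -1.7624$)
$\left(\left(-15\right) \left(-12\right) 1 + f\right) + 24953 = \left(\left(-15\right) \left(-12\right) 1 - \frac{178}{101}\right) + 24953 = \left(180 \cdot 1 - \frac{178}{101}\right) + 24953 = \left(180 - \frac{178}{101}\right) + 24953 = \frac{18002}{101} + 24953 = \frac{2538255}{101}$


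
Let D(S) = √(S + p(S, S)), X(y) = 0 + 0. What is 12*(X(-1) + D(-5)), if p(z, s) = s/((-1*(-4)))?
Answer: 30*I ≈ 30.0*I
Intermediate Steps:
X(y) = 0
p(z, s) = s/4
D(S) = √5*√S/2 (D(S) = √(S + S/4) = √(5*S/4) = √5*√S/2)
12*(X(-1) + D(-5)) = 12*(0 + √5*√(-5)/2) = 12*(0 + √5*(I*√5)/2) = 12*(0 + 5*I/2) = 12*(5*I/2) = 30*I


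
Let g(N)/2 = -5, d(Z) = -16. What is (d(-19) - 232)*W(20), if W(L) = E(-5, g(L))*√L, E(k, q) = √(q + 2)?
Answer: -992*I*√10 ≈ -3137.0*I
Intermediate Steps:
g(N) = -10 (g(N) = 2*(-5) = -10)
E(k, q) = √(2 + q)
W(L) = 2*I*√2*√L (W(L) = √(2 - 10)*√L = √(-8)*√L = (2*I*√2)*√L = 2*I*√2*√L)
(d(-19) - 232)*W(20) = (-16 - 232)*(2*I*√2*√20) = -496*I*√2*2*√5 = -992*I*√10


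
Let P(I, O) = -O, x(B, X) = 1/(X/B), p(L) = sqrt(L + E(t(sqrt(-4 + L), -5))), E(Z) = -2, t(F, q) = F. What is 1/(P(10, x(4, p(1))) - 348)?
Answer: -87/30280 - I/30280 ≈ -0.0028732 - 3.3025e-5*I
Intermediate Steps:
p(L) = sqrt(-2 + L) (p(L) = sqrt(L - 2) = sqrt(-2 + L))
x(B, X) = B/X
1/(P(10, x(4, p(1))) - 348) = 1/(-4/(sqrt(-2 + 1)) - 348) = 1/(-4/(sqrt(-1)) - 348) = 1/(-4/I - 348) = 1/(-4*(-I) - 348) = 1/(-(-4)*I - 348) = 1/(4*I - 348) = 1/(-348 + 4*I) = (-348 - 4*I)/121120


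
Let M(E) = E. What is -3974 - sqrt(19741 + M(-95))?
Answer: -3974 - sqrt(19646) ≈ -4114.2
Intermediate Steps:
-3974 - sqrt(19741 + M(-95)) = -3974 - sqrt(19741 - 95) = -3974 - sqrt(19646)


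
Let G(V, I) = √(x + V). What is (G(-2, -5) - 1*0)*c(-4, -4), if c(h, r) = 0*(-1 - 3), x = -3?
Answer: 0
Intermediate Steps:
c(h, r) = 0 (c(h, r) = 0*(-4) = 0)
G(V, I) = √(-3 + V)
(G(-2, -5) - 1*0)*c(-4, -4) = (√(-3 - 2) - 1*0)*0 = (√(-5) + 0)*0 = (I*√5 + 0)*0 = (I*√5)*0 = 0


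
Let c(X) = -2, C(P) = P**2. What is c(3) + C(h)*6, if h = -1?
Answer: 4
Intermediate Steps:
c(3) + C(h)*6 = -2 + (-1)**2*6 = -2 + 1*6 = -2 + 6 = 4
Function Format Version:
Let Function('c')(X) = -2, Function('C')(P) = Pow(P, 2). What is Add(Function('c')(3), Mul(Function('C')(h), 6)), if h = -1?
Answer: 4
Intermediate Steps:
Add(Function('c')(3), Mul(Function('C')(h), 6)) = Add(-2, Mul(Pow(-1, 2), 6)) = Add(-2, Mul(1, 6)) = Add(-2, 6) = 4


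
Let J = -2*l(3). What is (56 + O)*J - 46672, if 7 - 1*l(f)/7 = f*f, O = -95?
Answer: -47764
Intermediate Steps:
l(f) = 49 - 7*f² (l(f) = 49 - 7*f*f = 49 - 7*f²)
J = 28 (J = -2*(49 - 7*3²) = -2*(49 - 7*9) = -2*(49 - 63) = -2*(-14) = 28)
(56 + O)*J - 46672 = (56 - 95)*28 - 46672 = -39*28 - 46672 = -1092 - 46672 = -47764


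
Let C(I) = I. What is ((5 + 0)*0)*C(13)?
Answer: 0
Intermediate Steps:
((5 + 0)*0)*C(13) = ((5 + 0)*0)*13 = (5*0)*13 = 0*13 = 0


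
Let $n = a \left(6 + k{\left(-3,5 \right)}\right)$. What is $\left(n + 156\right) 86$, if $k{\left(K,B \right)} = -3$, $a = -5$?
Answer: $12126$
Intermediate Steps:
$n = -15$ ($n = - 5 \left(6 - 3\right) = \left(-5\right) 3 = -15$)
$\left(n + 156\right) 86 = \left(-15 + 156\right) 86 = 141 \cdot 86 = 12126$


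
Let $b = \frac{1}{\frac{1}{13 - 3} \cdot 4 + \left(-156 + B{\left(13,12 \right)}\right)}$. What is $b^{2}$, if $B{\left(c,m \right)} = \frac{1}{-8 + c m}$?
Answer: $\frac{547600}{13256989321} \approx 4.1306 \cdot 10^{-5}$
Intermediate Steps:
$b = - \frac{740}{115139}$ ($b = \frac{1}{\frac{1}{13 - 3} \cdot 4 - \left(156 - \frac{1}{-8 + 13 \cdot 12}\right)} = \frac{1}{\frac{1}{10} \cdot 4 - \left(156 - \frac{1}{-8 + 156}\right)} = \frac{1}{\frac{1}{10} \cdot 4 - \left(156 - \frac{1}{148}\right)} = \frac{1}{\frac{2}{5} + \left(-156 + \frac{1}{148}\right)} = \frac{1}{\frac{2}{5} - \frac{23087}{148}} = \frac{1}{- \frac{115139}{740}} = - \frac{740}{115139} \approx -0.006427$)
$b^{2} = \left(- \frac{740}{115139}\right)^{2} = \frac{547600}{13256989321}$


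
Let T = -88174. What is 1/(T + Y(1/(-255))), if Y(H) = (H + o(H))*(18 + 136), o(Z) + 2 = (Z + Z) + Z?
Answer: -255/22563526 ≈ -1.1301e-5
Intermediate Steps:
o(Z) = -2 + 3*Z (o(Z) = -2 + ((Z + Z) + Z) = -2 + (2*Z + Z) = -2 + 3*Z)
Y(H) = -308 + 616*H (Y(H) = (H + (-2 + 3*H))*(18 + 136) = (-2 + 4*H)*154 = -308 + 616*H)
1/(T + Y(1/(-255))) = 1/(-88174 + (-308 + 616/(-255))) = 1/(-88174 + (-308 + 616*(-1/255))) = 1/(-88174 + (-308 - 616/255)) = 1/(-88174 - 79156/255) = 1/(-22563526/255) = -255/22563526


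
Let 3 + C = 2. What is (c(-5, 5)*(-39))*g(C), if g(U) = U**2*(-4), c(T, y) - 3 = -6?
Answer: -468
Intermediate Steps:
c(T, y) = -3 (c(T, y) = 3 - 6 = -3)
C = -1 (C = -3 + 2 = -1)
g(U) = -4*U**2
(c(-5, 5)*(-39))*g(C) = (-3*(-39))*(-4*(-1)**2) = 117*(-4*1) = 117*(-4) = -468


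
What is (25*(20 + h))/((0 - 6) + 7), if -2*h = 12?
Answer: 350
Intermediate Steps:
h = -6 (h = -½*12 = -6)
(25*(20 + h))/((0 - 6) + 7) = (25*(20 - 6))/((0 - 6) + 7) = (25*14)/(-6 + 7) = 350/1 = 350*1 = 350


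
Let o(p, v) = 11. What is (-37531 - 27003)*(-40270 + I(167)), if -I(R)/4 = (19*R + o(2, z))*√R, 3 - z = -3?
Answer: 2598784180 + 821905024*√167 ≈ 1.3220e+10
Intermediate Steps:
z = 6 (z = 3 - 1*(-3) = 3 + 3 = 6)
I(R) = -4*√R*(11 + 19*R) (I(R) = -4*(19*R + 11)*√R = -4*(11 + 19*R)*√R = -4*√R*(11 + 19*R))
(-37531 - 27003)*(-40270 + I(167)) = (-37531 - 27003)*(-40270 + √167*(-44 - 76*167)) = -64534*(-40270 + √167*(-44 - 12692)) = -64534*(-40270 + √167*(-12736)) = -64534*(-40270 - 12736*√167) = 2598784180 + 821905024*√167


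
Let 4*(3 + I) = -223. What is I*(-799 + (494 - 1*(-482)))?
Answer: -41595/4 ≈ -10399.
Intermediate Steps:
I = -235/4 (I = -3 + (1/4)*(-223) = -3 - 223/4 = -235/4 ≈ -58.750)
I*(-799 + (494 - 1*(-482))) = -235*(-799 + (494 - 1*(-482)))/4 = -235*(-799 + (494 + 482))/4 = -235*(-799 + 976)/4 = -235/4*177 = -41595/4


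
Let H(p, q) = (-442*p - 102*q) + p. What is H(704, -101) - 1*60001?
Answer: -360163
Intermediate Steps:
H(p, q) = -441*p - 102*q
H(704, -101) - 1*60001 = (-441*704 - 102*(-101)) - 1*60001 = (-310464 + 10302) - 60001 = -300162 - 60001 = -360163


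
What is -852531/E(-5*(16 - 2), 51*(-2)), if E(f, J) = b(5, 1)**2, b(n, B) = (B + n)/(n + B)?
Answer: -852531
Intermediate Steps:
b(n, B) = 1 (b(n, B) = (B + n)/(B + n) = 1)
E(f, J) = 1 (E(f, J) = 1**2 = 1)
-852531/E(-5*(16 - 2), 51*(-2)) = -852531/1 = -852531*1 = -852531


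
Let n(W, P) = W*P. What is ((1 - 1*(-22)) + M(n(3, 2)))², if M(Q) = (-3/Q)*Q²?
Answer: 25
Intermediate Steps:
n(W, P) = P*W
M(Q) = -3*Q
((1 - 1*(-22)) + M(n(3, 2)))² = ((1 - 1*(-22)) - 6*3)² = ((1 + 22) - 3*6)² = (23 - 18)² = 5² = 25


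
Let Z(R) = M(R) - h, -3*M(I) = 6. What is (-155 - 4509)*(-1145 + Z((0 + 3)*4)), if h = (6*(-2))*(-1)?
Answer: 5405576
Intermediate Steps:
M(I) = -2 (M(I) = -⅓*6 = -2)
h = 12 (h = -12*(-1) = 12)
Z(R) = -14 (Z(R) = -2 - 1*12 = -2 - 12 = -14)
(-155 - 4509)*(-1145 + Z((0 + 3)*4)) = (-155 - 4509)*(-1145 - 14) = -4664*(-1159) = 5405576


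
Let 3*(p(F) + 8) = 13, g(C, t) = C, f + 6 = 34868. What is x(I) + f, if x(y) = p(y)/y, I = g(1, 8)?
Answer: 104575/3 ≈ 34858.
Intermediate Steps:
f = 34862 (f = -6 + 34868 = 34862)
I = 1
p(F) = -11/3 (p(F) = -8 + (1/3)*13 = -8 + 13/3 = -11/3)
x(y) = -11/(3*y)
x(I) + f = -11/3/1 + 34862 = -11/3*1 + 34862 = -11/3 + 34862 = 104575/3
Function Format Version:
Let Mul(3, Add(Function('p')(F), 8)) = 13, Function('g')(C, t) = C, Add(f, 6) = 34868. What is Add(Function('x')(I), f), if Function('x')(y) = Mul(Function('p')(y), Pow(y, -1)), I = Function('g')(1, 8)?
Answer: Rational(104575, 3) ≈ 34858.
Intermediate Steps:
f = 34862 (f = Add(-6, 34868) = 34862)
I = 1
Function('p')(F) = Rational(-11, 3) (Function('p')(F) = Add(-8, Mul(Rational(1, 3), 13)) = Add(-8, Rational(13, 3)) = Rational(-11, 3))
Function('x')(y) = Mul(Rational(-11, 3), Pow(y, -1))
Add(Function('x')(I), f) = Add(Mul(Rational(-11, 3), Pow(1, -1)), 34862) = Add(Mul(Rational(-11, 3), 1), 34862) = Add(Rational(-11, 3), 34862) = Rational(104575, 3)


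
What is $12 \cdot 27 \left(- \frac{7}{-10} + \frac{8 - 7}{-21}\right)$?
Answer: $\frac{7398}{35} \approx 211.37$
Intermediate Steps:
$12 \cdot 27 \left(- \frac{7}{-10} + \frac{8 - 7}{-21}\right) = 324 \left(\left(-7\right) \left(- \frac{1}{10}\right) + \left(8 - 7\right) \left(- \frac{1}{21}\right)\right) = 324 \left(\frac{7}{10} + 1 \left(- \frac{1}{21}\right)\right) = 324 \left(\frac{7}{10} - \frac{1}{21}\right) = 324 \cdot \frac{137}{210} = \frac{7398}{35}$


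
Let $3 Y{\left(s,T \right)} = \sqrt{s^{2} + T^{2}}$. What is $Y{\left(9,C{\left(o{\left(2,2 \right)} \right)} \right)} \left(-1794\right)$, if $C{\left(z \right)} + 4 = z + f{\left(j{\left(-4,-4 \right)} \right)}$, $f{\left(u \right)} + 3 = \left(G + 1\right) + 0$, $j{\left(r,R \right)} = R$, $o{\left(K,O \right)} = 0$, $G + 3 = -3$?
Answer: $-8970$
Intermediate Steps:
$G = -6$ ($G = -3 - 3 = -6$)
$f{\left(u \right)} = -8$ ($f{\left(u \right)} = -3 + \left(\left(-6 + 1\right) + 0\right) = -3 + \left(-5 + 0\right) = -3 - 5 = -8$)
$C{\left(z \right)} = -12 + z$ ($C{\left(z \right)} = -4 + \left(z - 8\right) = -4 + \left(-8 + z\right) = -12 + z$)
$Y{\left(s,T \right)} = \frac{\sqrt{T^{2} + s^{2}}}{3}$ ($Y{\left(s,T \right)} = \frac{\sqrt{s^{2} + T^{2}}}{3} = \frac{\sqrt{T^{2} + s^{2}}}{3}$)
$Y{\left(9,C{\left(o{\left(2,2 \right)} \right)} \right)} \left(-1794\right) = \frac{\sqrt{\left(-12 + 0\right)^{2} + 9^{2}}}{3} \left(-1794\right) = \frac{\sqrt{\left(-12\right)^{2} + 81}}{3} \left(-1794\right) = \frac{\sqrt{144 + 81}}{3} \left(-1794\right) = \frac{\sqrt{225}}{3} \left(-1794\right) = \frac{1}{3} \cdot 15 \left(-1794\right) = 5 \left(-1794\right) = -8970$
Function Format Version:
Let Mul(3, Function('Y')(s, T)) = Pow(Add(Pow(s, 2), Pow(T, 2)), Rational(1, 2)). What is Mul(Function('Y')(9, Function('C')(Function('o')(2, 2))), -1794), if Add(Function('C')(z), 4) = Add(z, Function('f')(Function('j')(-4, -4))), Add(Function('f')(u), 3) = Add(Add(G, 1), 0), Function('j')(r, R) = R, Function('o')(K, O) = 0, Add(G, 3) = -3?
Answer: -8970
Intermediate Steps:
G = -6 (G = Add(-3, -3) = -6)
Function('f')(u) = -8 (Function('f')(u) = Add(-3, Add(Add(-6, 1), 0)) = Add(-3, Add(-5, 0)) = Add(-3, -5) = -8)
Function('C')(z) = Add(-12, z) (Function('C')(z) = Add(-4, Add(z, -8)) = Add(-4, Add(-8, z)) = Add(-12, z))
Function('Y')(s, T) = Mul(Rational(1, 3), Pow(Add(Pow(T, 2), Pow(s, 2)), Rational(1, 2))) (Function('Y')(s, T) = Mul(Rational(1, 3), Pow(Add(Pow(s, 2), Pow(T, 2)), Rational(1, 2))) = Mul(Rational(1, 3), Pow(Add(Pow(T, 2), Pow(s, 2)), Rational(1, 2))))
Mul(Function('Y')(9, Function('C')(Function('o')(2, 2))), -1794) = Mul(Mul(Rational(1, 3), Pow(Add(Pow(Add(-12, 0), 2), Pow(9, 2)), Rational(1, 2))), -1794) = Mul(Mul(Rational(1, 3), Pow(Add(Pow(-12, 2), 81), Rational(1, 2))), -1794) = Mul(Mul(Rational(1, 3), Pow(Add(144, 81), Rational(1, 2))), -1794) = Mul(Mul(Rational(1, 3), Pow(225, Rational(1, 2))), -1794) = Mul(Mul(Rational(1, 3), 15), -1794) = Mul(5, -1794) = -8970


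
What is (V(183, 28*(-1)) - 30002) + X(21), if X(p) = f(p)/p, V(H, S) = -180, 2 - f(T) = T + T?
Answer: -633862/21 ≈ -30184.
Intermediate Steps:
f(T) = 2 - 2*T (f(T) = 2 - (T + T) = 2 - 2*T)
X(p) = (2 - 2*p)/p
(V(183, 28*(-1)) - 30002) + X(21) = (-180 - 30002) + (-2 + 2/21) = -30182 + (-2 + 2*(1/21)) = -30182 + (-2 + 2/21) = -30182 - 40/21 = -633862/21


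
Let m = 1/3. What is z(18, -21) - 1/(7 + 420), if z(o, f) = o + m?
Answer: 23482/1281 ≈ 18.331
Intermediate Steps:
m = ⅓ ≈ 0.33333
z(o, f) = ⅓ + o (z(o, f) = o + ⅓ = ⅓ + o)
z(18, -21) - 1/(7 + 420) = (⅓ + 18) - 1/(7 + 420) = 55/3 - 1/427 = 23482/1281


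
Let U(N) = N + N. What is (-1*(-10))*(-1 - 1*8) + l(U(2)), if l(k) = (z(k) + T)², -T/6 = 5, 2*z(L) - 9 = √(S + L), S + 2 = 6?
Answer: 2249/4 - 51*√2 ≈ 490.13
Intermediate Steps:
S = 4 (S = -2 + 6 = 4)
z(L) = 9/2 + √(4 + L)/2
U(N) = 2*N
T = -30 (T = -6*5 = -30)
l(k) = (-51/2 + √(4 + k)/2)² (l(k) = ((9/2 + √(4 + k)/2) - 30)² = (-51/2 + √(4 + k)/2)²)
(-1*(-10))*(-1 - 1*8) + l(U(2)) = (-1*(-10))*(-1 - 1*8) + (-51 + √(4 + 2*2))²/4 = 10*(-1 - 8) + (-51 + √(4 + 4))²/4 = 10*(-9) + (-51 + √8)²/4 = -90 + (-51 + 2*√2)²/4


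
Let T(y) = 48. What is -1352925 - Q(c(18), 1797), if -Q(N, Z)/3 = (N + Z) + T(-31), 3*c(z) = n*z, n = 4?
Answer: -1347318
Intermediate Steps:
c(z) = 4*z/3 (c(z) = (4*z)/3 = 4*z/3)
Q(N, Z) = -144 - 3*N - 3*Z (Q(N, Z) = -3*((N + Z) + 48) = -3*(48 + N + Z) = -144 - 3*N - 3*Z)
-1352925 - Q(c(18), 1797) = -1352925 - (-144 - 4*18 - 3*1797) = -1352925 - (-144 - 3*24 - 5391) = -1352925 - (-144 - 72 - 5391) = -1352925 - 1*(-5607) = -1352925 + 5607 = -1347318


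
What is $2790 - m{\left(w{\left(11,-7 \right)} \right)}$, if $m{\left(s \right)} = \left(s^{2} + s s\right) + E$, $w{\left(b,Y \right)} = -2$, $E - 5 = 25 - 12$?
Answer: $2764$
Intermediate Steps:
$E = 18$ ($E = 5 + \left(25 - 12\right) = 5 + 13 = 18$)
$m{\left(s \right)} = 18 + 2 s^{2}$ ($m{\left(s \right)} = \left(s^{2} + s s\right) + 18 = \left(s^{2} + s^{2}\right) + 18 = 2 s^{2} + 18 = 18 + 2 s^{2}$)
$2790 - m{\left(w{\left(11,-7 \right)} \right)} = 2790 - \left(18 + 2 \left(-2\right)^{2}\right) = 2790 - \left(18 + 2 \cdot 4\right) = 2790 - \left(18 + 8\right) = 2790 - 26 = 2764$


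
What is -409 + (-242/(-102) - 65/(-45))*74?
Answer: -19361/153 ≈ -126.54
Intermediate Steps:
-409 + (-242/(-102) - 65/(-45))*74 = -409 + (-242*(-1/102) - 65*(-1/45))*74 = -409 + (121/51 + 13/9)*74 = -409 + (584/153)*74 = -409 + 43216/153 = -19361/153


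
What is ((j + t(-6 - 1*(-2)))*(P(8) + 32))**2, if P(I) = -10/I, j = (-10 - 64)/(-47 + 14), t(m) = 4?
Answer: 17833729/484 ≈ 36847.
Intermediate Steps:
j = 74/33 (j = -74/(-33) = -74*(-1/33) = 74/33 ≈ 2.2424)
((j + t(-6 - 1*(-2)))*(P(8) + 32))**2 = ((74/33 + 4)*(-10/8 + 32))**2 = (206*(-10*1/8 + 32)/33)**2 = (206*(-5/4 + 32)/33)**2 = ((206/33)*(123/4))**2 = (4223/22)**2 = 17833729/484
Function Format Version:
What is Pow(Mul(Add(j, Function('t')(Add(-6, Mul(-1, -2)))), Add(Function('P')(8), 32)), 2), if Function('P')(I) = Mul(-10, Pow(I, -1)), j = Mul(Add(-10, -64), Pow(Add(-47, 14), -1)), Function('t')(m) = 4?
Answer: Rational(17833729, 484) ≈ 36847.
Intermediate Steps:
j = Rational(74, 33) (j = Mul(-74, Pow(-33, -1)) = Mul(-74, Rational(-1, 33)) = Rational(74, 33) ≈ 2.2424)
Pow(Mul(Add(j, Function('t')(Add(-6, Mul(-1, -2)))), Add(Function('P')(8), 32)), 2) = Pow(Mul(Add(Rational(74, 33), 4), Add(Mul(-10, Pow(8, -1)), 32)), 2) = Pow(Mul(Rational(206, 33), Add(Mul(-10, Rational(1, 8)), 32)), 2) = Pow(Mul(Rational(206, 33), Add(Rational(-5, 4), 32)), 2) = Pow(Mul(Rational(206, 33), Rational(123, 4)), 2) = Pow(Rational(4223, 22), 2) = Rational(17833729, 484)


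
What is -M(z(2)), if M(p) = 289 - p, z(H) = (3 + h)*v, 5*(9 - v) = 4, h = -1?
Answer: -1363/5 ≈ -272.60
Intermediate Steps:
v = 41/5 (v = 9 - ⅕*4 = 9 - ⅘ = 41/5 ≈ 8.2000)
z(H) = 82/5 (z(H) = (3 - 1)*(41/5) = 2*(41/5) = 82/5)
-M(z(2)) = -(289 - 1*82/5) = -(289 - 82/5) = -1*1363/5 = -1363/5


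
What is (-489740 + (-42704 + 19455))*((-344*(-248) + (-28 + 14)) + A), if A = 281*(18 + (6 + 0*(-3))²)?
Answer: -51541030808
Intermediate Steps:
A = 15174 (A = 281*(18 + (6 + 0)²) = 281*(18 + 6²) = 281*(18 + 36) = 281*54 = 15174)
(-489740 + (-42704 + 19455))*((-344*(-248) + (-28 + 14)) + A) = (-489740 + (-42704 + 19455))*((-344*(-248) + (-28 + 14)) + 15174) = (-489740 - 23249)*((85312 - 14) + 15174) = -512989*(85298 + 15174) = -512989*100472 = -51541030808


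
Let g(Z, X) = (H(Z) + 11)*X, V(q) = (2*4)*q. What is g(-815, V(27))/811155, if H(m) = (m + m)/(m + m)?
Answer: 864/270385 ≈ 0.0031954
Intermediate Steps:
V(q) = 8*q
H(m) = 1 (H(m) = (2*m)/((2*m)) = (2*m)*(1/(2*m)) = 1)
g(Z, X) = 12*X (g(Z, X) = (1 + 11)*X = 12*X)
g(-815, V(27))/811155 = (12*(8*27))/811155 = (12*216)*(1/811155) = 2592*(1/811155) = 864/270385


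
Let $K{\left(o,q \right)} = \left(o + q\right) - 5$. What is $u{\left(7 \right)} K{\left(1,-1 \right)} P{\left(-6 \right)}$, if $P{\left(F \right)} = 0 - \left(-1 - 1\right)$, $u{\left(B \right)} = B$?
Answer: $-70$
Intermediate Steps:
$K{\left(o,q \right)} = -5 + o + q$
$P{\left(F \right)} = 2$ ($P{\left(F \right)} = 0 - \left(-1 - 1\right) = 0 - -2 = 0 + 2 = 2$)
$u{\left(7 \right)} K{\left(1,-1 \right)} P{\left(-6 \right)} = 7 \left(-5 + 1 - 1\right) 2 = 7 \left(-5\right) 2 = \left(-35\right) 2 = -70$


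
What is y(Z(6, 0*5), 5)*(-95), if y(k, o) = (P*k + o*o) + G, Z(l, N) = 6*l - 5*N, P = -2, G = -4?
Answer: 4845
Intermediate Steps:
Z(l, N) = -5*N + 6*l
y(k, o) = -4 + o**2 - 2*k (y(k, o) = (-2*k + o*o) - 4 = (-2*k + o**2) - 4 = (o**2 - 2*k) - 4 = -4 + o**2 - 2*k)
y(Z(6, 0*5), 5)*(-95) = (-4 + 5**2 - 2*(-0*5 + 6*6))*(-95) = (-4 + 25 - 2*(-5*0 + 36))*(-95) = (-4 + 25 - 2*(0 + 36))*(-95) = (-4 + 25 - 2*36)*(-95) = (-4 + 25 - 72)*(-95) = -51*(-95) = 4845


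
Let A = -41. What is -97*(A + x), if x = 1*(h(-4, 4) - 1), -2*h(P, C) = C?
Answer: 4268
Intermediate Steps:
h(P, C) = -C/2
x = -3 (x = 1*(-½*4 - 1) = 1*(-2 - 1) = 1*(-3) = -3)
-97*(A + x) = -97*(-41 - 3) = -97*(-44) = 4268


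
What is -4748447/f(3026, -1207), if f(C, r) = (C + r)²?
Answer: -4748447/3308761 ≈ -1.4351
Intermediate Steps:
-4748447/f(3026, -1207) = -4748447/(3026 - 1207)² = -4748447/(1819²) = -4748447/3308761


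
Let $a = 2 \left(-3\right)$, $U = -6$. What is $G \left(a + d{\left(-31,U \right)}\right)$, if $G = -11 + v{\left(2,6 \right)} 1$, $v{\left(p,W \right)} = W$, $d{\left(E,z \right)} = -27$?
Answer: $165$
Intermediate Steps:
$a = -6$
$G = -5$ ($G = -11 + 6 \cdot 1 = -11 + 6 = -5$)
$G \left(a + d{\left(-31,U \right)}\right) = - 5 \left(-6 - 27\right) = \left(-5\right) \left(-33\right) = 165$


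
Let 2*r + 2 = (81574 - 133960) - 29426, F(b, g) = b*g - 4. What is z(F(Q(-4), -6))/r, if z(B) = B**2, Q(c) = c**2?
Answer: -10000/40907 ≈ -0.24446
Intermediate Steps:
F(b, g) = -4 + b*g
r = -40907 (r = -1 + ((81574 - 133960) - 29426)/2 = -1 + (-52386 - 29426)/2 = -1 + (1/2)*(-81812) = -1 - 40906 = -40907)
z(F(Q(-4), -6))/r = (-4 + (-4)**2*(-6))**2/(-40907) = (-4 + 16*(-6))**2*(-1/40907) = (-4 - 96)**2*(-1/40907) = (-100)**2*(-1/40907) = 10000*(-1/40907) = -10000/40907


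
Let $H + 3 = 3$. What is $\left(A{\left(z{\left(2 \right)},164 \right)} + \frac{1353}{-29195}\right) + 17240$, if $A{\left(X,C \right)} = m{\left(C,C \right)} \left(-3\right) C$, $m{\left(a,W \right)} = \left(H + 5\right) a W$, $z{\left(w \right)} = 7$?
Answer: $- \frac{1931159330753}{29195} \approx -6.6147 \cdot 10^{7}$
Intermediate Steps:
$H = 0$ ($H = -3 + 3 = 0$)
$m{\left(a,W \right)} = 5 W a$ ($m{\left(a,W \right)} = \left(0 + 5\right) a W = 5 W a$)
$A{\left(X,C \right)} = - 15 C^{3}$ ($A{\left(X,C \right)} = 5 C C \left(-3\right) C = 5 C^{2} \left(-3\right) C = - 15 C^{2} C = - 15 C^{3}$)
$\left(A{\left(z{\left(2 \right)},164 \right)} + \frac{1353}{-29195}\right) + 17240 = \left(- 15 \cdot 164^{3} + \frac{1353}{-29195}\right) + 17240 = \left(\left(-15\right) 4410944 + 1353 \left(- \frac{1}{29195}\right)\right) + 17240 = \left(-66164160 - \frac{1353}{29195}\right) + 17240 = - \frac{1931662652553}{29195} + 17240 = - \frac{1931159330753}{29195}$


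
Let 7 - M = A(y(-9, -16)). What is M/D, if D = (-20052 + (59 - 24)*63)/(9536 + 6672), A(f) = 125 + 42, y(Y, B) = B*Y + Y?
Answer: 2593280/17847 ≈ 145.31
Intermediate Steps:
y(Y, B) = Y + B*Y
A(f) = 167
M = -160 (M = 7 - 1*167 = 7 - 167 = -160)
D = -17847/16208 (D = (-20052 + 35*63)/16208 = (-20052 + 2205)*(1/16208) = -17847*1/16208 = -17847/16208 ≈ -1.1011)
M/D = -160/(-17847/16208) = -160*(-16208/17847) = 2593280/17847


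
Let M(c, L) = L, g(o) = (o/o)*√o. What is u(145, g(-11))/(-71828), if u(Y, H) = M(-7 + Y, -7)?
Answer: 7/71828 ≈ 9.7455e-5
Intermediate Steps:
g(o) = √o (g(o) = 1*√o = √o)
u(Y, H) = -7
u(145, g(-11))/(-71828) = -7/(-71828) = -7*(-1/71828) = 7/71828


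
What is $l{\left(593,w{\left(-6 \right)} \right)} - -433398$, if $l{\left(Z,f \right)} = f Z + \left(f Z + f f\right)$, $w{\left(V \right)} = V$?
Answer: $426318$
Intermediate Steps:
$l{\left(Z,f \right)} = f^{2} + 2 Z f$ ($l{\left(Z,f \right)} = Z f + \left(Z f + f^{2}\right) = Z f + \left(f^{2} + Z f\right) = f^{2} + 2 Z f$)
$l{\left(593,w{\left(-6 \right)} \right)} - -433398 = - 6 \left(-6 + 2 \cdot 593\right) - -433398 = - 6 \left(-6 + 1186\right) + 433398 = \left(-6\right) 1180 + 433398 = -7080 + 433398 = 426318$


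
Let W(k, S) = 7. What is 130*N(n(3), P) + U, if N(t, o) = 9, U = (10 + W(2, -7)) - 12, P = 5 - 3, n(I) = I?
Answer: 1175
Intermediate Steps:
P = 2
U = 5 (U = (10 + 7) - 12 = 17 - 12 = 5)
130*N(n(3), P) + U = 130*9 + 5 = 1170 + 5 = 1175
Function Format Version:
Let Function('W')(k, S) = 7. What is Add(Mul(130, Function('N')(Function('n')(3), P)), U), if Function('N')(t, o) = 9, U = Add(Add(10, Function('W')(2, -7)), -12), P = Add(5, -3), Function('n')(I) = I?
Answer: 1175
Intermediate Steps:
P = 2
U = 5 (U = Add(Add(10, 7), -12) = Add(17, -12) = 5)
Add(Mul(130, Function('N')(Function('n')(3), P)), U) = Add(Mul(130, 9), 5) = Add(1170, 5) = 1175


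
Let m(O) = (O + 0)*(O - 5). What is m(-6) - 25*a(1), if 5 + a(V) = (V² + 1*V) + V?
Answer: 116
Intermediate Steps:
a(V) = -5 + V² + 2*V (a(V) = -5 + ((V² + 1*V) + V) = -5 + ((V² + V) + V) = -5 + ((V + V²) + V) = -5 + (V² + 2*V) = -5 + V² + 2*V)
m(O) = O*(-5 + O)
m(-6) - 25*a(1) = -6*(-5 - 6) - 25*(-5 + 1² + 2*1) = -6*(-11) - 25*(-5 + 1 + 2) = 66 - 25*(-2) = 66 + 50 = 116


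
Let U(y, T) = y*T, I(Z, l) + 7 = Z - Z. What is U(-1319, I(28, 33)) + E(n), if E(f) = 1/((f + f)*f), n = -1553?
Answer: 44536464995/4823618 ≈ 9233.0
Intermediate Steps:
I(Z, l) = -7 (I(Z, l) = -7 + (Z - Z) = -7 + 0 = -7)
E(f) = 1/(2*f²) (E(f) = 1/(((2*f))*f) = (1/(2*f))/f = 1/(2*f²))
U(y, T) = T*y
U(-1319, I(28, 33)) + E(n) = -7*(-1319) + (½)/(-1553)² = 9233 + (½)*(1/2411809) = 9233 + 1/4823618 = 44536464995/4823618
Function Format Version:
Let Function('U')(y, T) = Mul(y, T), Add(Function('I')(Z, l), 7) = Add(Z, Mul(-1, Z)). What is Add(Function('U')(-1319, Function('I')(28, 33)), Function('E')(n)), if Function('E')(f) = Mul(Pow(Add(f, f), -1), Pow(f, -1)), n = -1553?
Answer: Rational(44536464995, 4823618) ≈ 9233.0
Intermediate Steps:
Function('I')(Z, l) = -7 (Function('I')(Z, l) = Add(-7, Add(Z, Mul(-1, Z))) = Add(-7, 0) = -7)
Function('E')(f) = Mul(Rational(1, 2), Pow(f, -2)) (Function('E')(f) = Mul(Pow(Mul(2, f), -1), Pow(f, -1)) = Mul(Mul(Rational(1, 2), Pow(f, -1)), Pow(f, -1)) = Mul(Rational(1, 2), Pow(f, -2)))
Function('U')(y, T) = Mul(T, y)
Add(Function('U')(-1319, Function('I')(28, 33)), Function('E')(n)) = Add(Mul(-7, -1319), Mul(Rational(1, 2), Pow(-1553, -2))) = Add(9233, Mul(Rational(1, 2), Rational(1, 2411809))) = Add(9233, Rational(1, 4823618)) = Rational(44536464995, 4823618)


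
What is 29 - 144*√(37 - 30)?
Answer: 29 - 144*√7 ≈ -351.99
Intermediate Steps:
29 - 144*√(37 - 30) = 29 - 144*√7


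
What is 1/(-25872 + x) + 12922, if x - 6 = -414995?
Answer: 5696805841/440861 ≈ 12922.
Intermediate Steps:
x = -414989 (x = 6 - 414995 = -414989)
1/(-25872 + x) + 12922 = 1/(-25872 - 414989) + 12922 = 1/(-440861) + 12922 = -1/440861 + 12922 = 5696805841/440861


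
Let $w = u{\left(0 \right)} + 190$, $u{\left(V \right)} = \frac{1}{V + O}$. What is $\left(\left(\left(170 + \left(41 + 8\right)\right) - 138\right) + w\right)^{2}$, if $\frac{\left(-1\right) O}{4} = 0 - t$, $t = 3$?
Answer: $\frac{10582009}{144} \approx 73486.0$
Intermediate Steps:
$O = 12$ ($O = - 4 \left(0 - 3\right) = \left(-4\right) \left(-3\right) = 12$)
$u{\left(V \right)} = \frac{1}{12 + V}$ ($u{\left(V \right)} = \frac{1}{V + 12} = \frac{1}{12 + V}$)
$w = \frac{2281}{12}$ ($w = \frac{1}{12 + 0} + 190 = \frac{1}{12} + 190 = \frac{2281}{12} \approx 190.08$)
$\left(\left(\left(170 + \left(41 + 8\right)\right) - 138\right) + w\right)^{2} = \left(\left(\left(170 + \left(41 + 8\right)\right) - 138\right) + \frac{2281}{12}\right)^{2} = \left(\left(\left(170 + 49\right) - 138\right) + \frac{2281}{12}\right)^{2} = \left(\left(219 - 138\right) + \frac{2281}{12}\right)^{2} = \left(81 + \frac{2281}{12}\right)^{2} = \left(\frac{3253}{12}\right)^{2} = \frac{10582009}{144}$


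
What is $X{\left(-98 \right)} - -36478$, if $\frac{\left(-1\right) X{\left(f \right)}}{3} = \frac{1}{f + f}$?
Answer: $\frac{7149691}{196} \approx 36478.0$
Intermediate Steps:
$X{\left(f \right)} = - \frac{3}{2 f}$ ($X{\left(f \right)} = - \frac{3}{f + f} = - \frac{3}{2 f}$)
$X{\left(-98 \right)} - -36478 = - \frac{3}{2 \left(-98\right)} - -36478 = \left(- \frac{3}{2}\right) \left(- \frac{1}{98}\right) + 36478 = \frac{3}{196} + 36478 = \frac{7149691}{196}$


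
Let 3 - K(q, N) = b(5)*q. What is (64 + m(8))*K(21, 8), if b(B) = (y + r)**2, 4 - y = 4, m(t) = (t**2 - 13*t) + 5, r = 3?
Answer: -5394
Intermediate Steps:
m(t) = 5 + t**2 - 13*t
y = 0 (y = 4 - 1*4 = 4 - 4 = 0)
b(B) = 9 (b(B) = (0 + 3)**2 = 3**2 = 9)
K(q, N) = 3 - 9*q
(64 + m(8))*K(21, 8) = (64 + (5 + 8**2 - 13*8))*(3 - 9*21) = (64 + (5 + 64 - 104))*(3 - 189) = (64 - 35)*(-186) = 29*(-186) = -5394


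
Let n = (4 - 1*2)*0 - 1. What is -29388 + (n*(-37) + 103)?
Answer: -29248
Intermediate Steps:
n = -1 (n = (4 - 2)*0 - 1 = 2*0 - 1 = 0 - 1 = -1)
-29388 + (n*(-37) + 103) = -29388 + (-1*(-37) + 103) = -29388 + (37 + 103) = -29388 + 140 = -29248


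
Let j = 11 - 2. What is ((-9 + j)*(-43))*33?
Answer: 0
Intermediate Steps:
j = 9
((-9 + j)*(-43))*33 = ((-9 + 9)*(-43))*33 = (0*(-43))*33 = 0*33 = 0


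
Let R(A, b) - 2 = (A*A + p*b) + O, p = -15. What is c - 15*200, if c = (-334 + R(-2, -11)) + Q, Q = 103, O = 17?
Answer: -3043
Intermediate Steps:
R(A, b) = 19 + A² - 15*b (R(A, b) = 2 + ((A*A - 15*b) + 17) = 2 + ((A² - 15*b) + 17) = 2 + (17 + A² - 15*b) = 19 + A² - 15*b)
c = -43 (c = (-334 + (19 + (-2)² - 15*(-11))) + 103 = (-334 + (19 + 4 + 165)) + 103 = (-334 + 188) + 103 = -146 + 103 = -43)
c - 15*200 = -43 - 15*200 = -43 - 3000 = -3043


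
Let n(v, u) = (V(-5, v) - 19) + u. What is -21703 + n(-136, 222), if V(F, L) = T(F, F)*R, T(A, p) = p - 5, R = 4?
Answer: -21540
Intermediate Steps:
T(A, p) = -5 + p
V(F, L) = -20 + 4*F (V(F, L) = (-5 + F)*4 = -20 + 4*F)
n(v, u) = -59 + u (n(v, u) = ((-20 + 4*(-5)) - 19) + u = ((-20 - 20) - 19) + u = (-40 - 19) + u = -59 + u)
-21703 + n(-136, 222) = -21703 + (-59 + 222) = -21703 + 163 = -21540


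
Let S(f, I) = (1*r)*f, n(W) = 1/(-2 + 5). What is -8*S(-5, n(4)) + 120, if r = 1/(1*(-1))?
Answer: 80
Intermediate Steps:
r = -1 (r = 1/(-1) = -1)
n(W) = ⅓ (n(W) = 1/3 = ⅓)
S(f, I) = -f (S(f, I) = (1*(-1))*f = -f)
-8*S(-5, n(4)) + 120 = -(-8)*(-5) + 120 = -8*5 + 120 = -40 + 120 = 80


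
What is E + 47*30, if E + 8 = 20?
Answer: 1422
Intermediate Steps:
E = 12 (E = -8 + 20 = 12)
E + 47*30 = 12 + 47*30 = 12 + 1410 = 1422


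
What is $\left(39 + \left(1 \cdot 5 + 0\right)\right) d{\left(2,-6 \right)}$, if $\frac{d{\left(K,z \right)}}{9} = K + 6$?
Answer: $3168$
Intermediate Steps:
$d{\left(K,z \right)} = 54 + 9 K$ ($d{\left(K,z \right)} = 9 \left(K + 6\right) = 9 \left(6 + K\right) = 54 + 9 K$)
$\left(39 + \left(1 \cdot 5 + 0\right)\right) d{\left(2,-6 \right)} = \left(39 + \left(1 \cdot 5 + 0\right)\right) \left(54 + 9 \cdot 2\right) = \left(39 + \left(5 + 0\right)\right) \left(54 + 18\right) = \left(39 + 5\right) 72 = 44 \cdot 72 = 3168$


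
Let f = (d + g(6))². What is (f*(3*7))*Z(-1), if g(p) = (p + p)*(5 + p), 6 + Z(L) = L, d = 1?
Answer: -2600283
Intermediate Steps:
Z(L) = -6 + L
g(p) = 2*p*(5 + p) (g(p) = (2*p)*(5 + p) = 2*p*(5 + p))
f = 17689 (f = (1 + 2*6*(5 + 6))² = (1 + 2*6*11)² = (1 + 132)² = 133² = 17689)
(f*(3*7))*Z(-1) = (17689*(3*7))*(-6 - 1) = (17689*21)*(-7) = 371469*(-7) = -2600283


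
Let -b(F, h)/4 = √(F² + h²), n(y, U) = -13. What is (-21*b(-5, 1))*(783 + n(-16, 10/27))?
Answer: 64680*√26 ≈ 3.2980e+5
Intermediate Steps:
b(F, h) = -4*√(F² + h²)
(-21*b(-5, 1))*(783 + n(-16, 10/27)) = (-(-84)*√((-5)² + 1²))*(783 - 13) = -(-84)*√(25 + 1)*770 = -(-84)*√26*770 = (84*√26)*770 = 64680*√26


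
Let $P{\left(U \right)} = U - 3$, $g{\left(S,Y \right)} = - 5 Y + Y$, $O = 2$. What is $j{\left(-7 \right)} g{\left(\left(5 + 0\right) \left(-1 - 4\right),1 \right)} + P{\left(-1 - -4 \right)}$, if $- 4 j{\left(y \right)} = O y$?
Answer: $-14$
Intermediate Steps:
$g{\left(S,Y \right)} = - 4 Y$
$j{\left(y \right)} = - \frac{y}{2}$ ($j{\left(y \right)} = - \frac{2 y}{4} = - \frac{y}{2}$)
$P{\left(U \right)} = -3 + U$ ($P{\left(U \right)} = U - 3 = -3 + U$)
$j{\left(-7 \right)} g{\left(\left(5 + 0\right) \left(-1 - 4\right),1 \right)} + P{\left(-1 - -4 \right)} = \left(- \frac{1}{2}\right) \left(-7\right) \left(\left(-4\right) 1\right) - 0 = \frac{7}{2} \left(-4\right) + \left(-3 + \left(-1 + 4\right)\right) = -14 + \left(-3 + 3\right) = -14 + 0 = -14$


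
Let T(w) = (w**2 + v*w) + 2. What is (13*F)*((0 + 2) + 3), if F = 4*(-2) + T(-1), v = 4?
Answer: -585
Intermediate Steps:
T(w) = 2 + w**2 + 4*w (T(w) = (w**2 + 4*w) + 2 = 2 + w**2 + 4*w)
F = -9 (F = 4*(-2) + (2 + (-1)**2 + 4*(-1)) = -8 + (2 + 1 - 4) = -8 - 1 = -9)
(13*F)*((0 + 2) + 3) = (13*(-9))*((0 + 2) + 3) = -117*(2 + 3) = -117*5 = -585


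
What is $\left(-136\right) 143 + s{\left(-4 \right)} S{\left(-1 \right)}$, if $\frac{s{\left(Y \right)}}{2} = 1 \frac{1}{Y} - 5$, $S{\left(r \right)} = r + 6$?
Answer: $- \frac{39001}{2} \approx -19501.0$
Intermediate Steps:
$S{\left(r \right)} = 6 + r$
$s{\left(Y \right)} = -10 + \frac{2}{Y}$ ($s{\left(Y \right)} = 2 \left(1 \frac{1}{Y} - 5\right) = 2 \left(\frac{1}{Y} - 5\right) = 2 \left(-5 + \frac{1}{Y}\right) = -10 + \frac{2}{Y}$)
$\left(-136\right) 143 + s{\left(-4 \right)} S{\left(-1 \right)} = \left(-136\right) 143 + \left(-10 + \frac{2}{-4}\right) \left(6 - 1\right) = -19448 + \left(-10 + 2 \left(- \frac{1}{4}\right)\right) 5 = -19448 + \left(-10 - \frac{1}{2}\right) 5 = -19448 - \frac{105}{2} = - \frac{39001}{2}$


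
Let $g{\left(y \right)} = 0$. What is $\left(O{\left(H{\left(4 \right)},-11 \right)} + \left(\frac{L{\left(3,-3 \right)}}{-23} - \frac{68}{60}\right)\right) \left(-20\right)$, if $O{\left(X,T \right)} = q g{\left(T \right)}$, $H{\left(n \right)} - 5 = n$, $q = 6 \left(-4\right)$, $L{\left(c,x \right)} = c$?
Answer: $\frac{1744}{69} \approx 25.275$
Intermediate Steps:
$q = -24$
$H{\left(n \right)} = 5 + n$
$O{\left(X,T \right)} = 0$ ($O{\left(X,T \right)} = \left(-24\right) 0 = 0$)
$\left(O{\left(H{\left(4 \right)},-11 \right)} + \left(\frac{L{\left(3,-3 \right)}}{-23} - \frac{68}{60}\right)\right) \left(-20\right) = \left(0 + \left(\frac{3}{-23} - \frac{68}{60}\right)\right) \left(-20\right) = \left(0 + \left(3 \left(- \frac{1}{23}\right) - \frac{17}{15}\right)\right) \left(-20\right) = \left(0 - \frac{436}{345}\right) \left(-20\right) = \left(- \frac{436}{345}\right) \left(-20\right) = \frac{1744}{69}$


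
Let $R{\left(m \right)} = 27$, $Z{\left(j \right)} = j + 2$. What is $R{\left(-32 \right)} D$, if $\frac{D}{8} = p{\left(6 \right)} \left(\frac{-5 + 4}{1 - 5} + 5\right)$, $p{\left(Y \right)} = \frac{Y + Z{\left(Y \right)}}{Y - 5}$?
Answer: $15876$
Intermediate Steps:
$Z{\left(j \right)} = 2 + j$
$p{\left(Y \right)} = \frac{2 + 2 Y}{-5 + Y}$ ($p{\left(Y \right)} = \frac{Y + \left(2 + Y\right)}{Y - 5} = \frac{2 + 2 Y}{-5 + Y}$)
$D = 588$ ($D = 8 \frac{2 \left(1 + 6\right)}{-5 + 6} \left(\frac{-5 + 4}{1 - 5} + 5\right) = 8 \cdot 2 \cdot 1^{-1} \cdot 7 \left(- \frac{1}{-4} + 5\right) = 8 \cdot 2 \cdot 1 \cdot 7 \left(\left(-1\right) \left(- \frac{1}{4}\right) + 5\right) = 8 \cdot 14 \left(\frac{1}{4} + 5\right) = 8 \cdot 14 \cdot \frac{21}{4} = 8 \cdot \frac{147}{2} = 588$)
$R{\left(-32 \right)} D = 27 \cdot 588 = 15876$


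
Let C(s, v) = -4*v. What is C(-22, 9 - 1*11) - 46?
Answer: -38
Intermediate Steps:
C(-22, 9 - 1*11) - 46 = -4*(9 - 1*11) - 46 = -4*(9 - 11) - 46 = -4*(-2) - 46 = 8 - 46 = -38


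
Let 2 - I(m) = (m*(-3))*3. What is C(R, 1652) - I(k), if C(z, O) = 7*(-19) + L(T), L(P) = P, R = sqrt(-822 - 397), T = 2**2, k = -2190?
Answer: 19579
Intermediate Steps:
I(m) = 2 + 9*m (I(m) = 2 - m*(-3)*3 = 2 - (-3*m)*3 = 2 - (-9)*m = 2 + 9*m)
T = 4
R = I*sqrt(1219) (R = sqrt(-1219) = I*sqrt(1219) ≈ 34.914*I)
C(z, O) = -129 (C(z, O) = 7*(-19) + 4 = -133 + 4 = -129)
C(R, 1652) - I(k) = -129 - (2 + 9*(-2190)) = -129 - (2 - 19710) = -129 - 1*(-19708) = -129 + 19708 = 19579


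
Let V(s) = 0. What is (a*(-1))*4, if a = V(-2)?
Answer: 0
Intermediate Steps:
a = 0
(a*(-1))*4 = (0*(-1))*4 = 0*4 = 0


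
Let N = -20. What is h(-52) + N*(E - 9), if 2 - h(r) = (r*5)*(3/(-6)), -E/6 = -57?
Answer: -6788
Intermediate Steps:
E = 342 (E = -6*(-57) = 342)
h(r) = 2 + 5*r/2 (h(r) = 2 - r*5*3/(-6) = 2 - 5*r*3*(-1/6) = 2 - 5*r*(-1)/2 = 2 - (-5)*r/2 = 2 + 5*r/2)
h(-52) + N*(E - 9) = (2 + (5/2)*(-52)) - 20*(342 - 9) = (2 - 130) - 20*333 = -128 - 6660 = -6788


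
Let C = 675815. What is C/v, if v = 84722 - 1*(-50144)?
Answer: 675815/134866 ≈ 5.0110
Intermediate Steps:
v = 134866 (v = 84722 + 50144 = 134866)
C/v = 675815/134866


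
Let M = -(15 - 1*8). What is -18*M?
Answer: 126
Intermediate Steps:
M = -7 (M = -(15 - 8) = -1*7 = -7)
-18*M = -18*(-7) = 126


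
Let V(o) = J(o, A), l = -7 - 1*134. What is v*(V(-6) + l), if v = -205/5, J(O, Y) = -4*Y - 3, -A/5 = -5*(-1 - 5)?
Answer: -18696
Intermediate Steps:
A = -150 (A = -(-25)*(-1 - 5) = -(-25)*(-6) = -5*30 = -150)
l = -141 (l = -7 - 134 = -141)
J(O, Y) = -3 - 4*Y
V(o) = 597 (V(o) = -3 - 4*(-150) = -3 + 600 = 597)
v = -41 (v = -205/5 = -41*1 = -41)
v*(V(-6) + l) = -41*(597 - 141) = -41*456 = -18696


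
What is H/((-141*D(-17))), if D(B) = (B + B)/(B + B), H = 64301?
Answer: -64301/141 ≈ -456.04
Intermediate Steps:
D(B) = 1 (D(B) = (2*B)/((2*B)) = (2*B)*(1/(2*B)) = 1)
H/((-141*D(-17))) = 64301/((-141*1)) = 64301/(-141) = 64301*(-1/141) = -64301/141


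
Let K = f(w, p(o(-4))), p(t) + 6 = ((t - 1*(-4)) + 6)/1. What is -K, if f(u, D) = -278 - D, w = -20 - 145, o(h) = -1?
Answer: 281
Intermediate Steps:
p(t) = 4 + t (p(t) = -6 + ((t - 1*(-4)) + 6)/1 = -6 + 1*((t + 4) + 6) = -6 + 1*((4 + t) + 6) = -6 + 1*(10 + t) = -6 + (10 + t) = 4 + t)
w = -165
K = -281 (K = -278 - (4 - 1) = -278 - 1*3 = -278 - 3 = -281)
-K = -1*(-281) = 281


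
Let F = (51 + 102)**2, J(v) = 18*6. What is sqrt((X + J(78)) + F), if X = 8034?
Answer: sqrt(31551) ≈ 177.63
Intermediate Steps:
J(v) = 108
F = 23409 (F = 153**2 = 23409)
sqrt((X + J(78)) + F) = sqrt((8034 + 108) + 23409) = sqrt(8142 + 23409) = sqrt(31551)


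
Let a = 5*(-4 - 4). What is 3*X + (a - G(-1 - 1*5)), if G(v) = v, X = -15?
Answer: -79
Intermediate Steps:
a = -40 (a = 5*(-8) = -40)
3*X + (a - G(-1 - 1*5)) = 3*(-15) + (-40 - (-1 - 1*5)) = -45 + (-40 - (-1 - 5)) = -45 + (-40 - 1*(-6)) = -45 + (-40 + 6) = -45 - 34 = -79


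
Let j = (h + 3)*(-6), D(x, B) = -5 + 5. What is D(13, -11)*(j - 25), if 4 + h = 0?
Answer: 0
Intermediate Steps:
h = -4 (h = -4 + 0 = -4)
D(x, B) = 0
j = 6 (j = (-4 + 3)*(-6) = -1*(-6) = 6)
D(13, -11)*(j - 25) = 0*(6 - 25) = 0*(-19) = 0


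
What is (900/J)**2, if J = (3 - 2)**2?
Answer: 810000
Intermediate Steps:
J = 1 (J = 1**2 = 1)
(900/J)**2 = (900/1)**2 = (900*1)**2 = 900**2 = 810000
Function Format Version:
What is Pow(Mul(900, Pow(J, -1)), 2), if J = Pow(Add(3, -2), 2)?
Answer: 810000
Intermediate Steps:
J = 1 (J = Pow(1, 2) = 1)
Pow(Mul(900, Pow(J, -1)), 2) = Pow(Mul(900, Pow(1, -1)), 2) = Pow(Mul(900, 1), 2) = Pow(900, 2) = 810000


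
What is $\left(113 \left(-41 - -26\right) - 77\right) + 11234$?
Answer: $9462$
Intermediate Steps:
$\left(113 \left(-41 - -26\right) - 77\right) + 11234 = \left(113 \left(-41 + 26\right) - 77\right) + 11234 = \left(113 \left(-15\right) - 77\right) + 11234 = \left(-1695 - 77\right) + 11234 = -1772 + 11234 = 9462$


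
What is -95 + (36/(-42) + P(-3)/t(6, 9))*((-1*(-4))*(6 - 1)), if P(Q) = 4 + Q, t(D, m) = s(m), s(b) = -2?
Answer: -855/7 ≈ -122.14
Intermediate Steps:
t(D, m) = -2
-95 + (36/(-42) + P(-3)/t(6, 9))*((-1*(-4))*(6 - 1)) = -95 + (36/(-42) + (4 - 3)/(-2))*((-1*(-4))*(6 - 1)) = -95 + (36*(-1/42) + 1*(-½))*(4*5) = -95 + (-6/7 - ½)*20 = -95 - 19/14*20 = -95 - 190/7 = -855/7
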